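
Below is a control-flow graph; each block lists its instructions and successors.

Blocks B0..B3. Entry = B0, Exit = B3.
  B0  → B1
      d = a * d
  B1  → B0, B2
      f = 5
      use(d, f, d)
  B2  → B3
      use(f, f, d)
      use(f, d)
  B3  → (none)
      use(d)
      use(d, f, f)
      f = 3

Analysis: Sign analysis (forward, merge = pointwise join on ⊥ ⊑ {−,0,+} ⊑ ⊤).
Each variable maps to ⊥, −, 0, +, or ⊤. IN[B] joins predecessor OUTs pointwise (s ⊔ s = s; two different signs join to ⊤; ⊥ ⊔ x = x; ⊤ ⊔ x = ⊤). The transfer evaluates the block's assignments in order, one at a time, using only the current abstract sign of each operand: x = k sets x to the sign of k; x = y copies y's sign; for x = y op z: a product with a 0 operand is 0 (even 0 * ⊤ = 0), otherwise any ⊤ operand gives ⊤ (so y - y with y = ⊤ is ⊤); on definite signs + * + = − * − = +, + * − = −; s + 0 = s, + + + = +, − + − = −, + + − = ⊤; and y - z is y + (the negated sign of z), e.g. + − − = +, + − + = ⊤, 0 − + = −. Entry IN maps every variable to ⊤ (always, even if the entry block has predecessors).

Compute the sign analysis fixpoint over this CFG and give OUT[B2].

Answer: {a: ⊤, b: ⊤, c: ⊤, d: ⊤, e: ⊤, f: +}

Working:
Converged values:
  B0: | IN=(all ⊤) | OUT=(all ⊤)
  B1: | IN=(all ⊤) | OUT={f:+; rest ⊤}
  B2: | IN={f:+; rest ⊤} | OUT={f:+; rest ⊤}
  B3: | IN={f:+; rest ⊤} | OUT={f:+; rest ⊤}

Merge at B2: IN[B2] = OUT[B1] = {a: ⊤, b: ⊤, c: ⊤, d: ⊤, e: ⊤, f: +}
Applying B2's transfer function to that IN value gives OUT[B2] (row B2 above).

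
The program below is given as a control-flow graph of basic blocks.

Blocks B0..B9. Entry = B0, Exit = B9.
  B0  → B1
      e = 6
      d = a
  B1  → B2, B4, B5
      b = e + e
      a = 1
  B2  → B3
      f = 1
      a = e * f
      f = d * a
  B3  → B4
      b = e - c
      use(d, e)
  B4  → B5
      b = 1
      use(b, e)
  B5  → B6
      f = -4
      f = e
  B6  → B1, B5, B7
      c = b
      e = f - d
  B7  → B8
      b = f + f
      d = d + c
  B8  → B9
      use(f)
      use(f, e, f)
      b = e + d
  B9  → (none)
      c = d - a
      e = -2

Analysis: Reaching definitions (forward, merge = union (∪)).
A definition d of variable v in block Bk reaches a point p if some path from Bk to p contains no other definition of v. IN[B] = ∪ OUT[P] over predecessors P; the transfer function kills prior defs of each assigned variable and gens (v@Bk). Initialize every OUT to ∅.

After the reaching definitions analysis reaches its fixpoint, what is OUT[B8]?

Answer: {a@B1, a@B2, b@B8, c@B6, d@B7, e@B6, f@B5}

Derivation:
Per-block solution:
  B0:   IN={}   OUT={d@B0, e@B0}
  B1:   IN={a@B1, a@B2, b@B1, b@B4, c@B6, d@B0, e@B0, e@B6, f@B5}   OUT={a@B1, b@B1, c@B6, d@B0, e@B0, e@B6, f@B5}
  B2:   IN={a@B1, b@B1, c@B6, d@B0, e@B0, e@B6, f@B5}   OUT={a@B2, b@B1, c@B6, d@B0, e@B0, e@B6, f@B2}
  B3:   IN={a@B2, b@B1, c@B6, d@B0, e@B0, e@B6, f@B2}   OUT={a@B2, b@B3, c@B6, d@B0, e@B0, e@B6, f@B2}
  B4:   IN={a@B1, a@B2, b@B1, b@B3, c@B6, d@B0, e@B0, e@B6, f@B2, f@B5}   OUT={a@B1, a@B2, b@B4, c@B6, d@B0, e@B0, e@B6, f@B2, f@B5}
  B5:   IN={a@B1, a@B2, b@B1, b@B4, c@B6, d@B0, e@B0, e@B6, f@B2, f@B5}   OUT={a@B1, a@B2, b@B1, b@B4, c@B6, d@B0, e@B0, e@B6, f@B5}
  B6:   IN={a@B1, a@B2, b@B1, b@B4, c@B6, d@B0, e@B0, e@B6, f@B5}   OUT={a@B1, a@B2, b@B1, b@B4, c@B6, d@B0, e@B6, f@B5}
  B7:   IN={a@B1, a@B2, b@B1, b@B4, c@B6, d@B0, e@B6, f@B5}   OUT={a@B1, a@B2, b@B7, c@B6, d@B7, e@B6, f@B5}
  B8:   IN={a@B1, a@B2, b@B7, c@B6, d@B7, e@B6, f@B5}   OUT={a@B1, a@B2, b@B8, c@B6, d@B7, e@B6, f@B5}
  B9:   IN={a@B1, a@B2, b@B8, c@B6, d@B7, e@B6, f@B5}   OUT={a@B1, a@B2, b@B8, c@B9, d@B7, e@B9, f@B5}

Merge at B8: IN[B8] = OUT[B7] = {a@B1, a@B2, b@B7, c@B6, d@B7, e@B6, f@B5}
Applying B8's transfer function to that IN value gives OUT[B8] (row B8 above).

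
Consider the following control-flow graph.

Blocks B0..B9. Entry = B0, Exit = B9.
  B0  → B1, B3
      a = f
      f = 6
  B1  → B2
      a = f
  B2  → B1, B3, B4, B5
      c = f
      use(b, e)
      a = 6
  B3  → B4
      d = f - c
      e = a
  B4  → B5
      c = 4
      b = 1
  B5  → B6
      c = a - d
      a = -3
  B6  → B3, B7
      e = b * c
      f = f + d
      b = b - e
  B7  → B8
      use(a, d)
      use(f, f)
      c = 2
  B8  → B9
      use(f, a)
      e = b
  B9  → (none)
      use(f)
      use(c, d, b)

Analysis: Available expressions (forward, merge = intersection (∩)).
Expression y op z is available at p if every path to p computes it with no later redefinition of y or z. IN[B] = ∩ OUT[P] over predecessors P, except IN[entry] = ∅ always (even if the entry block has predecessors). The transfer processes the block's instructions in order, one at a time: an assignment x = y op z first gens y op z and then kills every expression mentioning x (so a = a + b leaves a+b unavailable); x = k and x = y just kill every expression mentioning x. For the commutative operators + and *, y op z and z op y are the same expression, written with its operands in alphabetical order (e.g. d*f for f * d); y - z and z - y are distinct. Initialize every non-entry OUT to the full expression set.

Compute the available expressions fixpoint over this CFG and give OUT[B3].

Answer: {f-c}

Working:
Converged values:
  B0:   IN={}   OUT={}
  B1:   IN={}   OUT={}
  B2:   IN={}   OUT={}
  B3:   IN={}   OUT={f-c}
  B4:   IN={}   OUT={}
  B5:   IN={}   OUT={}
  B6:   IN={}   OUT={}
  B7:   IN={}   OUT={}
  B8:   IN={}   OUT={}
  B9:   IN={}   OUT={}

Merge at B3: IN[B3] = OUT[B0] ∩ OUT[B2] ∩ OUT[B6] = {}
Applying B3's transfer function to that IN value gives OUT[B3] (row B3 above).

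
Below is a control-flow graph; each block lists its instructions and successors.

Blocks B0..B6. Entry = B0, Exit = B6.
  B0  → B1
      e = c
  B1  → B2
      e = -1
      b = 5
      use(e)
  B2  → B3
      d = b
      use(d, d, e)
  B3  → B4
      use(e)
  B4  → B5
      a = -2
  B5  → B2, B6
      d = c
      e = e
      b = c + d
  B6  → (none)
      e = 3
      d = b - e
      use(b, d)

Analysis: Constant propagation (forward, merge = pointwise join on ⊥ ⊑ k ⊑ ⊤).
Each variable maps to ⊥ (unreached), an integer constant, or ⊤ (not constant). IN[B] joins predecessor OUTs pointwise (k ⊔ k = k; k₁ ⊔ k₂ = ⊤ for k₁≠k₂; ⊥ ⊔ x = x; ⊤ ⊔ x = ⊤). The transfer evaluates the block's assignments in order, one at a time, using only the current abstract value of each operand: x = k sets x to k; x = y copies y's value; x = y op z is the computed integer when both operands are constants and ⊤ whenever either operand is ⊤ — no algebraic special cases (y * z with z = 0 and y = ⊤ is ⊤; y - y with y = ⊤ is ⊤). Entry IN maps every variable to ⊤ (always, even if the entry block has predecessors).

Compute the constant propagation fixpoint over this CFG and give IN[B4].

Answer: {a: ⊤, b: ⊤, c: ⊤, d: ⊤, e: -1, f: ⊤}

Trace:
Fixpoint table:
  B0:   IN=(all ⊤)   OUT=(all ⊤)
  B1:   IN=(all ⊤)   OUT={b:5, e:-1; rest ⊤}
  B2:   IN={e:-1; rest ⊤}   OUT={e:-1; rest ⊤}
  B3:   IN={e:-1; rest ⊤}   OUT={e:-1; rest ⊤}
  B4:   IN={e:-1; rest ⊤}   OUT={a:-2, e:-1; rest ⊤}
  B5:   IN={a:-2, e:-1; rest ⊤}   OUT={a:-2, e:-1; rest ⊤}
  B6:   IN={a:-2, e:-1; rest ⊤}   OUT={a:-2, e:3; rest ⊤}

Merge at B4: IN[B4] = OUT[B3] = {a: ⊤, b: ⊤, c: ⊤, d: ⊤, e: -1, f: ⊤}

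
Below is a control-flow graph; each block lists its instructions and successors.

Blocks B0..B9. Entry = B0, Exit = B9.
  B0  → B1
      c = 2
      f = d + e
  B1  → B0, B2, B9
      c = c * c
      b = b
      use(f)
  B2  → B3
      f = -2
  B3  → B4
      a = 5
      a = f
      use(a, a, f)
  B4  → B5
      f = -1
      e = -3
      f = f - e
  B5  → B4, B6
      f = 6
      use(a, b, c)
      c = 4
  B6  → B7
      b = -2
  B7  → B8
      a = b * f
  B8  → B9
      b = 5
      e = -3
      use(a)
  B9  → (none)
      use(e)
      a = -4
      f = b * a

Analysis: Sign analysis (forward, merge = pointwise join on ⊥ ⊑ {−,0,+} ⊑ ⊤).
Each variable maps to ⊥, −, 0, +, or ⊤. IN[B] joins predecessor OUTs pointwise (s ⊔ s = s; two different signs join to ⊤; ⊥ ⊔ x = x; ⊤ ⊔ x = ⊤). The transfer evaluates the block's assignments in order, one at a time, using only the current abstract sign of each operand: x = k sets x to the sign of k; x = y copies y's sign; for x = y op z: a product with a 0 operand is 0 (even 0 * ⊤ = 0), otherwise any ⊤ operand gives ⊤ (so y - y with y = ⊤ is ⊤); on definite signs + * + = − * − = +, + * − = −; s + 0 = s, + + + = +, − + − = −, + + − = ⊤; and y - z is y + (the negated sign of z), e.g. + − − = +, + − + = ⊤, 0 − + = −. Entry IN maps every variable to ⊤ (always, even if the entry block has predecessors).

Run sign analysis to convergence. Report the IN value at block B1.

Fixpoint table:
  B0:  IN=(all ⊤)  OUT={c:+; rest ⊤}
  B1:  IN={c:+; rest ⊤}  OUT={c:+; rest ⊤}
  B2:  IN={c:+; rest ⊤}  OUT={c:+, f:-; rest ⊤}
  B3:  IN={c:+, f:-; rest ⊤}  OUT={a:-, c:+, f:-; rest ⊤}
  B4:  IN={a:-, c:+; rest ⊤}  OUT={a:-, c:+, e:-; rest ⊤}
  B5:  IN={a:-, c:+, e:-; rest ⊤}  OUT={a:-, c:+, e:-, f:+; rest ⊤}
  B6:  IN={a:-, c:+, e:-, f:+; rest ⊤}  OUT={a:-, b:-, c:+, e:-, f:+; rest ⊤}
  B7:  IN={a:-, b:-, c:+, e:-, f:+; rest ⊤}  OUT={a:-, b:-, c:+, e:-, f:+; rest ⊤}
  B8:  IN={a:-, b:-, c:+, e:-, f:+; rest ⊤}  OUT={a:-, b:+, c:+, e:-, f:+; rest ⊤}
  B9:  IN={c:+; rest ⊤}  OUT={a:-, c:+; rest ⊤}

Merge at B1: IN[B1] = OUT[B0] = {a: ⊤, b: ⊤, c: +, d: ⊤, e: ⊤, f: ⊤}

Answer: {a: ⊤, b: ⊤, c: +, d: ⊤, e: ⊤, f: ⊤}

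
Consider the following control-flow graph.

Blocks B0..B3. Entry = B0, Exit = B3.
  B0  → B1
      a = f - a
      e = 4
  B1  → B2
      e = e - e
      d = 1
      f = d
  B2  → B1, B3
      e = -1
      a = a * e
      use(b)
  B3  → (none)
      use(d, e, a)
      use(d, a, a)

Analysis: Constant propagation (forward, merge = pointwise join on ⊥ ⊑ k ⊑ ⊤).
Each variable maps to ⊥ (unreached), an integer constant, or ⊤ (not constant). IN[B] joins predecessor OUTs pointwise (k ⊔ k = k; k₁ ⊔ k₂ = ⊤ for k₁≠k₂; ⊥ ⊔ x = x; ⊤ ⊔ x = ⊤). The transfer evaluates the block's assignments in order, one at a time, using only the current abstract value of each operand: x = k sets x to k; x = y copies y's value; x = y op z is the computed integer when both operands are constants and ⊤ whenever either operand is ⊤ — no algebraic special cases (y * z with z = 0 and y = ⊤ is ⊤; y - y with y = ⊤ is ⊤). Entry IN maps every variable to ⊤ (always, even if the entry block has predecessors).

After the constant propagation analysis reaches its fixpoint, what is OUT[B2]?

Converged values:
  B0:   IN=(all ⊤)   OUT={e:4; rest ⊤}
  B1:   IN=(all ⊤)   OUT={d:1, f:1; rest ⊤}
  B2:   IN={d:1, f:1; rest ⊤}   OUT={d:1, e:-1, f:1; rest ⊤}
  B3:   IN={d:1, e:-1, f:1; rest ⊤}   OUT={d:1, e:-1, f:1; rest ⊤}

Merge at B2: IN[B2] = OUT[B1] = {a: ⊤, b: ⊤, c: ⊤, d: 1, e: ⊤, f: 1}
Applying B2's transfer function to that IN value gives OUT[B2] (row B2 above).

Answer: {a: ⊤, b: ⊤, c: ⊤, d: 1, e: -1, f: 1}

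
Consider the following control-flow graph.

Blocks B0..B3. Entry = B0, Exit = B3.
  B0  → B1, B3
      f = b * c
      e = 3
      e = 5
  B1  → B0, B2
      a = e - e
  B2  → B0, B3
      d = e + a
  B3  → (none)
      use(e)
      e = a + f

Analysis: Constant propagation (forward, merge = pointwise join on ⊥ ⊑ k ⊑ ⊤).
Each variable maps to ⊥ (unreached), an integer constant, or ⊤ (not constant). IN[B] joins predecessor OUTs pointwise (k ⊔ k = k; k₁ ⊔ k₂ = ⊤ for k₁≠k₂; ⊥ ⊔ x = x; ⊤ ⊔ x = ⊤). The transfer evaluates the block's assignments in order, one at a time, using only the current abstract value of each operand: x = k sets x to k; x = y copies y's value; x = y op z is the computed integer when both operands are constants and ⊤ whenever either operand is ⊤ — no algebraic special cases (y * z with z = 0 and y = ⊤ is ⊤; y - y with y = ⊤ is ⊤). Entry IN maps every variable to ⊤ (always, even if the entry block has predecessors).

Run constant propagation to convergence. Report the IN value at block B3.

Converged values:
  B0: | IN=(all ⊤) | OUT={e:5; rest ⊤}
  B1: | IN={e:5; rest ⊤} | OUT={a:0, e:5; rest ⊤}
  B2: | IN={a:0, e:5; rest ⊤} | OUT={a:0, d:5, e:5; rest ⊤}
  B3: | IN={e:5; rest ⊤} | OUT=(all ⊤)

Merge at B3: IN[B3] = OUT[B0] ⊔ OUT[B2] = {a: ⊤, b: ⊤, c: ⊤, d: ⊤, e: 5, f: ⊤}

Answer: {a: ⊤, b: ⊤, c: ⊤, d: ⊤, e: 5, f: ⊤}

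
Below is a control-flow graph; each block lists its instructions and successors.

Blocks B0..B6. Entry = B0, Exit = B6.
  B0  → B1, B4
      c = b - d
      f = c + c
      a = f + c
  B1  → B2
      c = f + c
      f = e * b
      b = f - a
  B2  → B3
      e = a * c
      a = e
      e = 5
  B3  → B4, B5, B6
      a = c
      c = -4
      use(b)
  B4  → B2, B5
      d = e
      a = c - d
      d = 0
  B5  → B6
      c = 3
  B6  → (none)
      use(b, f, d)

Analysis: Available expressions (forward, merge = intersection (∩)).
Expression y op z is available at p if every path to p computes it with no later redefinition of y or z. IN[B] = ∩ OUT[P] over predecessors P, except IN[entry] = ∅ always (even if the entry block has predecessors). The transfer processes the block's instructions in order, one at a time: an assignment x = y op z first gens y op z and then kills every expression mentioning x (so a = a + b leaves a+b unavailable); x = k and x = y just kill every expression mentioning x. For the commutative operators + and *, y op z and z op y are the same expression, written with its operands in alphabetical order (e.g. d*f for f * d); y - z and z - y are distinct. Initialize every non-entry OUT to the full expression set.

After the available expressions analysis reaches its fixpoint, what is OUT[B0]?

Answer: {b-d, c+c, c+f}

Derivation:
Fixpoint table:
  B0:  IN={}  OUT={b-d, c+c, c+f}
  B1:  IN={b-d, c+c, c+f}  OUT={f-a}
  B2:  IN={}  OUT={}
  B3:  IN={}  OUT={}
  B4:  IN={}  OUT={}
  B5:  IN={}  OUT={}
  B6:  IN={}  OUT={}

B0 is the boundary node: IN[B0] = {}
Applying B0's transfer function to that IN value gives OUT[B0] (row B0 above).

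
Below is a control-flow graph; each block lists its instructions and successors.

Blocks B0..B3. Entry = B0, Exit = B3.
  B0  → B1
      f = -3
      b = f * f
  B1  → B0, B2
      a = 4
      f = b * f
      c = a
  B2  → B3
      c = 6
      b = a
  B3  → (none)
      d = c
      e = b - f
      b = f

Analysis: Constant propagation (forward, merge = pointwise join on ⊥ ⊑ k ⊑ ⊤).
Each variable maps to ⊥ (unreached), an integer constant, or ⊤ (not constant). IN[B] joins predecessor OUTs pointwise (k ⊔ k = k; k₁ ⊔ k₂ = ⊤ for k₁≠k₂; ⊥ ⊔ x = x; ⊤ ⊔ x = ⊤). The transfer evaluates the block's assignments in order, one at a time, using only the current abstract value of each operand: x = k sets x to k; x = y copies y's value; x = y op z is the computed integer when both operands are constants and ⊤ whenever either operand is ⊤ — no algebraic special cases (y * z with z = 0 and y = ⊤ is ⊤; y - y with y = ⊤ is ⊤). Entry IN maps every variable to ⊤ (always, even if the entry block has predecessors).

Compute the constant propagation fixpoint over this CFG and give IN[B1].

Fixpoint table:
  B0:  IN=(all ⊤)  OUT={b:9, f:-3; rest ⊤}
  B1:  IN={b:9, f:-3; rest ⊤}  OUT={a:4, b:9, c:4, f:-27; rest ⊤}
  B2:  IN={a:4, b:9, c:4, f:-27; rest ⊤}  OUT={a:4, b:4, c:6, f:-27; rest ⊤}
  B3:  IN={a:4, b:4, c:6, f:-27; rest ⊤}  OUT={a:4, b:-27, c:6, d:6, e:31, f:-27; rest ⊤}

Merge at B1: IN[B1] = OUT[B0] = {a: ⊤, b: 9, c: ⊤, d: ⊤, e: ⊤, f: -3}

Answer: {a: ⊤, b: 9, c: ⊤, d: ⊤, e: ⊤, f: -3}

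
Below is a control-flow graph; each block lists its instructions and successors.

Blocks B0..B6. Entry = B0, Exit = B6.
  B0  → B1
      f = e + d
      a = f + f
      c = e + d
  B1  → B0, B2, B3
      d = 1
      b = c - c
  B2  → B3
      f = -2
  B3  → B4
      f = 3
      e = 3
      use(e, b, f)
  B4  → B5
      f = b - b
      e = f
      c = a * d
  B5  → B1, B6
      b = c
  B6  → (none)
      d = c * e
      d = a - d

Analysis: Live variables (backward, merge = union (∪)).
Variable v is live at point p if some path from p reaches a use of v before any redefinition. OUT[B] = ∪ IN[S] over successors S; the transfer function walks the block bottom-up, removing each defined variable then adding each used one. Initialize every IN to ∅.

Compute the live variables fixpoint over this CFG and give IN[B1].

Fixpoint table:
  B0: | IN={d, e} | OUT={a, c, e}
  B1: | IN={a, c, e} | OUT={a, b, d, e}
  B2: | IN={a, b, d} | OUT={a, b, d}
  B3: | IN={a, b, d} | OUT={a, b, d}
  B4: | IN={a, b, d} | OUT={a, c, e}
  B5: | IN={a, c, e} | OUT={a, c, e}
  B6: | IN={a, c, e} | OUT={}

Merge at B1: OUT[B1] = IN[B0] ⊔ IN[B2] ⊔ IN[B3] = {a, b, d, e}
Applying B1's transfer function to that OUT value gives IN[B1] (row B1 above).

Answer: {a, c, e}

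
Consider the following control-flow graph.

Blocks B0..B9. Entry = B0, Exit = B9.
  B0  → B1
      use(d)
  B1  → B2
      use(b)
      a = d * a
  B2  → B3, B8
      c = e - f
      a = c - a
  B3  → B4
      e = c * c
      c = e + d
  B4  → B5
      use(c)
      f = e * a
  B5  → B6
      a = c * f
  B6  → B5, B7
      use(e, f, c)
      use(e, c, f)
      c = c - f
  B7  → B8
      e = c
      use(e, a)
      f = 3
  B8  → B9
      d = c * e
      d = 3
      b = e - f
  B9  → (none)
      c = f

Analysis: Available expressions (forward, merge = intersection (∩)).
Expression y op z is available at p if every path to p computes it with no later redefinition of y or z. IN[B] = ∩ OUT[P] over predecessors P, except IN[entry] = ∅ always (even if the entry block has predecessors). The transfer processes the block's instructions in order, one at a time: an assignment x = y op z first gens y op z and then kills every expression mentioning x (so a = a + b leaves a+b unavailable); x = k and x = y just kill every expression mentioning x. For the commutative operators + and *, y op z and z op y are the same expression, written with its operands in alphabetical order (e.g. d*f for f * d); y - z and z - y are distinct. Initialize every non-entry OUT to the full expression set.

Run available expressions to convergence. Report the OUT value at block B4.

Answer: {a*e, d+e}

Trace:
Per-block solution:
  B0: | IN={} | OUT={}
  B1: | IN={} | OUT={}
  B2: | IN={} | OUT={e-f}
  B3: | IN={e-f} | OUT={d+e}
  B4: | IN={d+e} | OUT={a*e, d+e}
  B5: | IN={d+e} | OUT={c*f, d+e}
  B6: | IN={c*f, d+e} | OUT={d+e}
  B7: | IN={d+e} | OUT={}
  B8: | IN={} | OUT={c*e, e-f}
  B9: | IN={c*e, e-f} | OUT={e-f}

Merge at B4: IN[B4] = OUT[B3] = {d+e}
Applying B4's transfer function to that IN value gives OUT[B4] (row B4 above).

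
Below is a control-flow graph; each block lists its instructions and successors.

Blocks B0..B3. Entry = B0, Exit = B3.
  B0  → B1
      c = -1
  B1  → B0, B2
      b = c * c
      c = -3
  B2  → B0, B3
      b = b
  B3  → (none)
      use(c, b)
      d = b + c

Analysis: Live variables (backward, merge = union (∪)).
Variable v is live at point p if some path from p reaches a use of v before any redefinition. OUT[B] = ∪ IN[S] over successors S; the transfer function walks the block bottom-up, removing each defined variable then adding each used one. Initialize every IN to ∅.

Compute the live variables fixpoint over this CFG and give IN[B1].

Converged values:
  B0: | IN={} | OUT={c}
  B1: | IN={c} | OUT={b, c}
  B2: | IN={b, c} | OUT={b, c}
  B3: | IN={b, c} | OUT={}

Merge at B1: OUT[B1] = IN[B0] ⊔ IN[B2] = {b, c}
Applying B1's transfer function to that OUT value gives IN[B1] (row B1 above).

Answer: {c}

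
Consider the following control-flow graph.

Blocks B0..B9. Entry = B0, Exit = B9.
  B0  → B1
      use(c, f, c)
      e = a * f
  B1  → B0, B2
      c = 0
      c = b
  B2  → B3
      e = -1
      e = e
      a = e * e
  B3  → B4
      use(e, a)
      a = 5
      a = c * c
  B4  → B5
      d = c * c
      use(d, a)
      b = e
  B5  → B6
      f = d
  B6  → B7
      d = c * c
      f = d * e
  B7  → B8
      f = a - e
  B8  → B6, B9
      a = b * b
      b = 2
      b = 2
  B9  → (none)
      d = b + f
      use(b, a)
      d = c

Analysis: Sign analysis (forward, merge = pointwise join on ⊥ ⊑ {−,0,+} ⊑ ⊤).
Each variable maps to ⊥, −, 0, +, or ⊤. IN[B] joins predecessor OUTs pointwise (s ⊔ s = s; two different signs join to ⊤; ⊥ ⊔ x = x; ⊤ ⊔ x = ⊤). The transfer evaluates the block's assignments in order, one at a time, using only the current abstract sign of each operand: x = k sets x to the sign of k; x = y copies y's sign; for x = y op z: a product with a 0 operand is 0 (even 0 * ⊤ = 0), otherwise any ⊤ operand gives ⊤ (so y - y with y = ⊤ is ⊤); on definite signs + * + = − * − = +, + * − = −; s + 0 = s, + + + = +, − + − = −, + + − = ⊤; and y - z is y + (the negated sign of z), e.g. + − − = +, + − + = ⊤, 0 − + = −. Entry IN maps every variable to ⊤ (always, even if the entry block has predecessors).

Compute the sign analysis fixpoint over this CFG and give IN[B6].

Converged values:
  B0:  IN=(all ⊤)  OUT=(all ⊤)
  B1:  IN=(all ⊤)  OUT=(all ⊤)
  B2:  IN=(all ⊤)  OUT={a:+, e:-; rest ⊤}
  B3:  IN={a:+, e:-; rest ⊤}  OUT={e:-; rest ⊤}
  B4:  IN={e:-; rest ⊤}  OUT={b:-, e:-; rest ⊤}
  B5:  IN={b:-, e:-; rest ⊤}  OUT={b:-, e:-; rest ⊤}
  B6:  IN={e:-; rest ⊤}  OUT={e:-; rest ⊤}
  B7:  IN={e:-; rest ⊤}  OUT={e:-; rest ⊤}
  B8:  IN={e:-; rest ⊤}  OUT={b:+, e:-; rest ⊤}
  B9:  IN={b:+, e:-; rest ⊤}  OUT={b:+, e:-; rest ⊤}

Merge at B6: IN[B6] = OUT[B5] ⊔ OUT[B8] = {a: ⊤, b: ⊤, c: ⊤, d: ⊤, e: -, f: ⊤}

Answer: {a: ⊤, b: ⊤, c: ⊤, d: ⊤, e: -, f: ⊤}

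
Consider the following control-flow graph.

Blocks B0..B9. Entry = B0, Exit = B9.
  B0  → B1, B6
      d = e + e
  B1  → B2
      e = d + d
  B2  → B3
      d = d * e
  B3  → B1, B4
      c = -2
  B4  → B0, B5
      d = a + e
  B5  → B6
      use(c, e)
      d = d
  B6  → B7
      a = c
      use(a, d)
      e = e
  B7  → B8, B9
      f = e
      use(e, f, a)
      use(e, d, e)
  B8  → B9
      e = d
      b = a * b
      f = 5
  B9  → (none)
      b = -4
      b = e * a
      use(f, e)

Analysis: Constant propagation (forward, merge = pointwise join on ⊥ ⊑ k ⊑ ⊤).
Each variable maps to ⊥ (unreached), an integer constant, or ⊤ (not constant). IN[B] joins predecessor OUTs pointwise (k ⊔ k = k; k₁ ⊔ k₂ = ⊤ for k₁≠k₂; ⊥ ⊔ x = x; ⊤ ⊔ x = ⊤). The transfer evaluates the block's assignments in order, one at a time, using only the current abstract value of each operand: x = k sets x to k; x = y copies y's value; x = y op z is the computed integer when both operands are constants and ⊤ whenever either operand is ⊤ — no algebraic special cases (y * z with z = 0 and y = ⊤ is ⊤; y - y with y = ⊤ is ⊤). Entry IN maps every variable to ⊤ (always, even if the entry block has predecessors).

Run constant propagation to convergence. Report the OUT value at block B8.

Per-block solution:
  B0:   IN=(all ⊤)   OUT=(all ⊤)
  B1:   IN=(all ⊤)   OUT=(all ⊤)
  B2:   IN=(all ⊤)   OUT=(all ⊤)
  B3:   IN=(all ⊤)   OUT={c:-2; rest ⊤}
  B4:   IN={c:-2; rest ⊤}   OUT={c:-2; rest ⊤}
  B5:   IN={c:-2; rest ⊤}   OUT={c:-2; rest ⊤}
  B6:   IN=(all ⊤)   OUT=(all ⊤)
  B7:   IN=(all ⊤)   OUT=(all ⊤)
  B8:   IN=(all ⊤)   OUT={f:5; rest ⊤}
  B9:   IN=(all ⊤)   OUT=(all ⊤)

Merge at B8: IN[B8] = OUT[B7] = {a: ⊤, b: ⊤, c: ⊤, d: ⊤, e: ⊤, f: ⊤}
Applying B8's transfer function to that IN value gives OUT[B8] (row B8 above).

Answer: {a: ⊤, b: ⊤, c: ⊤, d: ⊤, e: ⊤, f: 5}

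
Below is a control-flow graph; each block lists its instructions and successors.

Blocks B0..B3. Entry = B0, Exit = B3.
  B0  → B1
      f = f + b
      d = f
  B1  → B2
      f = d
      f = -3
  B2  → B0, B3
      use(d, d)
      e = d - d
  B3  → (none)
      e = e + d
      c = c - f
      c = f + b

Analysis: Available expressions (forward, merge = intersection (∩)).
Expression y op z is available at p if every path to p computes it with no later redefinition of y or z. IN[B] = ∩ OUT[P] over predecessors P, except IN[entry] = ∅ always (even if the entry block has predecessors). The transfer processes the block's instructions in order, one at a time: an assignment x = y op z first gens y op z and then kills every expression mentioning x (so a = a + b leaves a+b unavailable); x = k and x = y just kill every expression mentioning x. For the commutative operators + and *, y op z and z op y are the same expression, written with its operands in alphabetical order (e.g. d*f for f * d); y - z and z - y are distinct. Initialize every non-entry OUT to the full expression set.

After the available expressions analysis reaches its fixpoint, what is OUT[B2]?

Converged values:
  B0:  IN={}  OUT={}
  B1:  IN={}  OUT={}
  B2:  IN={}  OUT={d-d}
  B3:  IN={d-d}  OUT={b+f, d-d}

Merge at B2: IN[B2] = OUT[B1] = {}
Applying B2's transfer function to that IN value gives OUT[B2] (row B2 above).

Answer: {d-d}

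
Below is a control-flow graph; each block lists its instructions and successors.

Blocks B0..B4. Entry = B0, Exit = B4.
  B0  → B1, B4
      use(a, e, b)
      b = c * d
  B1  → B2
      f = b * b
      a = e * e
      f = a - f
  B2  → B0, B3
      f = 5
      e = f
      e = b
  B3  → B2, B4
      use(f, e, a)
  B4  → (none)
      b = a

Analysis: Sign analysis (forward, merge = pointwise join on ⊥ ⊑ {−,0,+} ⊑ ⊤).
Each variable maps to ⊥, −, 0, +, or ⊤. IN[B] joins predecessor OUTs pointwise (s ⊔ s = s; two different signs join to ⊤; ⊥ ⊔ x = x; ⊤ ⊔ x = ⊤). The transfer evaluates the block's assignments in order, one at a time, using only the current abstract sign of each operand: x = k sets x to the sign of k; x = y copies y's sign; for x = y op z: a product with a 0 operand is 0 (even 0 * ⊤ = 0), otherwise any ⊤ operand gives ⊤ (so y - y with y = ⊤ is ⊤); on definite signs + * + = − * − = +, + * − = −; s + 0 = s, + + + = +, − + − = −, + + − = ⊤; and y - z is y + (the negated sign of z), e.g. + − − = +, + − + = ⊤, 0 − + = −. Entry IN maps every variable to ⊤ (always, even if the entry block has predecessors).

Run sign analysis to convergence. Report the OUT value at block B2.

Fixpoint table:
  B0:   IN=(all ⊤)   OUT=(all ⊤)
  B1:   IN=(all ⊤)   OUT=(all ⊤)
  B2:   IN=(all ⊤)   OUT={f:+; rest ⊤}
  B3:   IN={f:+; rest ⊤}   OUT={f:+; rest ⊤}
  B4:   IN=(all ⊤)   OUT=(all ⊤)

Merge at B2: IN[B2] = OUT[B1] ⊔ OUT[B3] = {a: ⊤, b: ⊤, c: ⊤, d: ⊤, e: ⊤, f: ⊤}
Applying B2's transfer function to that IN value gives OUT[B2] (row B2 above).

Answer: {a: ⊤, b: ⊤, c: ⊤, d: ⊤, e: ⊤, f: +}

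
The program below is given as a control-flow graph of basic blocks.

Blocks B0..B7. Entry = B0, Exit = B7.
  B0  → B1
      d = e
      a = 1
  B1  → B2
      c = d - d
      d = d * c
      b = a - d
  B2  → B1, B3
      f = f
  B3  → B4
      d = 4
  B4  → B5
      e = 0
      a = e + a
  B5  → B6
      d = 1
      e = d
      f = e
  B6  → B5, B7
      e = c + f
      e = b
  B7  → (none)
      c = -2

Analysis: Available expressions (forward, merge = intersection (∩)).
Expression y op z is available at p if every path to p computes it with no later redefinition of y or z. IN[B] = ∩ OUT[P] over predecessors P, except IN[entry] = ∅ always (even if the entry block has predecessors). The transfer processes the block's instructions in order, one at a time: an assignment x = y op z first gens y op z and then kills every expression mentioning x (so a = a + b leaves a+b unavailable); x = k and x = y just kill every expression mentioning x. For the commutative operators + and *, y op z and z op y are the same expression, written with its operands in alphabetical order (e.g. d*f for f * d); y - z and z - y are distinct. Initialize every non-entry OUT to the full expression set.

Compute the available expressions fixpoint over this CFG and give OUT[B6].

Answer: {c+f}

Working:
Converged values:
  B0: | IN={} | OUT={}
  B1: | IN={} | OUT={a-d}
  B2: | IN={a-d} | OUT={a-d}
  B3: | IN={a-d} | OUT={}
  B4: | IN={} | OUT={}
  B5: | IN={} | OUT={}
  B6: | IN={} | OUT={c+f}
  B7: | IN={c+f} | OUT={}

Merge at B6: IN[B6] = OUT[B5] = {}
Applying B6's transfer function to that IN value gives OUT[B6] (row B6 above).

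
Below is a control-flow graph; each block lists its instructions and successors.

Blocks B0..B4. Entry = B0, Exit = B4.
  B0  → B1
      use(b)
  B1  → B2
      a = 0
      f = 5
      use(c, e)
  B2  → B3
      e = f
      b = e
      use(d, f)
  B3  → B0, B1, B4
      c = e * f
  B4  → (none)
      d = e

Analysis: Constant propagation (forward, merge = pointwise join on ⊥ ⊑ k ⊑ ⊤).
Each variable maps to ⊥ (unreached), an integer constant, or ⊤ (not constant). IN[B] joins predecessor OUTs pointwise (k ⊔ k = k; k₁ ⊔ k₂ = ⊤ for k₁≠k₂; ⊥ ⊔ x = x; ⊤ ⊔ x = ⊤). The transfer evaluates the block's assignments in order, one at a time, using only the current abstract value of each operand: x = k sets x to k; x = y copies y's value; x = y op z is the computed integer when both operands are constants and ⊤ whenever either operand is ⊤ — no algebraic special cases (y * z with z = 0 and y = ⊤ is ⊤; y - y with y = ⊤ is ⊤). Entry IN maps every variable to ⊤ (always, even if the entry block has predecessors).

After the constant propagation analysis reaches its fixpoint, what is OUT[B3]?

Answer: {a: 0, b: 5, c: 25, d: ⊤, e: 5, f: 5}

Trace:
Per-block solution:
  B0:   IN=(all ⊤)   OUT=(all ⊤)
  B1:   IN=(all ⊤)   OUT={a:0, f:5; rest ⊤}
  B2:   IN={a:0, f:5; rest ⊤}   OUT={a:0, b:5, e:5, f:5; rest ⊤}
  B3:   IN={a:0, b:5, e:5, f:5; rest ⊤}   OUT={a:0, b:5, c:25, e:5, f:5; rest ⊤}
  B4:   IN={a:0, b:5, c:25, e:5, f:5; rest ⊤}   OUT={a:0, b:5, c:25, d:5, e:5, f:5; rest ⊤}

Merge at B3: IN[B3] = OUT[B2] = {a: 0, b: 5, c: ⊤, d: ⊤, e: 5, f: 5}
Applying B3's transfer function to that IN value gives OUT[B3] (row B3 above).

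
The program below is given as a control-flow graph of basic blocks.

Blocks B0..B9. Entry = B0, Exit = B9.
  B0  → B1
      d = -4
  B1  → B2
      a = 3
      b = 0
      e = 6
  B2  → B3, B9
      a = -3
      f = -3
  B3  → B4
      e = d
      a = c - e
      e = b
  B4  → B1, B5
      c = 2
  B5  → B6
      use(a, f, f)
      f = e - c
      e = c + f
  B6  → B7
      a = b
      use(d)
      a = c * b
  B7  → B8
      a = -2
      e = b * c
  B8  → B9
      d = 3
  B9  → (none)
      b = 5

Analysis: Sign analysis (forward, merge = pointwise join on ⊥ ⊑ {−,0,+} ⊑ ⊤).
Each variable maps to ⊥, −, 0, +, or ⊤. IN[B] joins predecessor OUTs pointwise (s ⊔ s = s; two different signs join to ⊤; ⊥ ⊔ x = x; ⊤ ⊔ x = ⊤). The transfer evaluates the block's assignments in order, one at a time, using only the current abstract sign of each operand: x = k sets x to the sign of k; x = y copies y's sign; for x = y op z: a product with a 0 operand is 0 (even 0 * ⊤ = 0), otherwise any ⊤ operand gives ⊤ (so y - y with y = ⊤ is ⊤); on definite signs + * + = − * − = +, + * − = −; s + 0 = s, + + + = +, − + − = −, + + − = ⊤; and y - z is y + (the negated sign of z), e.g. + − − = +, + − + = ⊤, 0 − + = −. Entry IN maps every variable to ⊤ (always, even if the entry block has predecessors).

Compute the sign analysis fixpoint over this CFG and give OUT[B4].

Answer: {a: ⊤, b: 0, c: +, d: -, e: 0, f: -}

Derivation:
Converged values:
  B0:  IN=(all ⊤)  OUT={d:-; rest ⊤}
  B1:  IN={d:-; rest ⊤}  OUT={a:+, b:0, d:-, e:+; rest ⊤}
  B2:  IN={a:+, b:0, d:-, e:+; rest ⊤}  OUT={a:-, b:0, d:-, e:+, f:-; rest ⊤}
  B3:  IN={a:-, b:0, d:-, e:+, f:-; rest ⊤}  OUT={b:0, d:-, e:0, f:-; rest ⊤}
  B4:  IN={b:0, d:-, e:0, f:-; rest ⊤}  OUT={b:0, c:+, d:-, e:0, f:-; rest ⊤}
  B5:  IN={b:0, c:+, d:-, e:0, f:-; rest ⊤}  OUT={b:0, c:+, d:-, f:-; rest ⊤}
  B6:  IN={b:0, c:+, d:-, f:-; rest ⊤}  OUT={a:0, b:0, c:+, d:-, f:-; rest ⊤}
  B7:  IN={a:0, b:0, c:+, d:-, f:-; rest ⊤}  OUT={a:-, b:0, c:+, d:-, e:0, f:-; rest ⊤}
  B8:  IN={a:-, b:0, c:+, d:-, e:0, f:-; rest ⊤}  OUT={a:-, b:0, c:+, d:+, e:0, f:-; rest ⊤}
  B9:  IN={a:-, b:0, f:-; rest ⊤}  OUT={a:-, b:+, f:-; rest ⊤}

Merge at B4: IN[B4] = OUT[B3] = {a: ⊤, b: 0, c: ⊤, d: -, e: 0, f: -}
Applying B4's transfer function to that IN value gives OUT[B4] (row B4 above).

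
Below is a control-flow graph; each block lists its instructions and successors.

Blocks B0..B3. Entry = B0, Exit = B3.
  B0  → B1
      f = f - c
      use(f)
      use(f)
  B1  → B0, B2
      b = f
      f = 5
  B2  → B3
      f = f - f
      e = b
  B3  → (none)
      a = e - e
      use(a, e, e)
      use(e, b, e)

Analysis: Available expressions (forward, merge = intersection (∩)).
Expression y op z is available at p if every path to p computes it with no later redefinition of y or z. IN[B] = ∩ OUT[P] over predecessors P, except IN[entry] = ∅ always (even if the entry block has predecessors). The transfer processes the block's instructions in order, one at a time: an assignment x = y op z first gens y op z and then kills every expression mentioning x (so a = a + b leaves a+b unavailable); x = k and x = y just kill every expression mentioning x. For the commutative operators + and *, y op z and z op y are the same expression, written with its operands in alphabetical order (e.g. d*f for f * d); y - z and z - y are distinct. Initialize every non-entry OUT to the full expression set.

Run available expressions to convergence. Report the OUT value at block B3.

Answer: {e-e}

Derivation:
Fixpoint table:
  B0: | IN={} | OUT={}
  B1: | IN={} | OUT={}
  B2: | IN={} | OUT={}
  B3: | IN={} | OUT={e-e}

Merge at B3: IN[B3] = OUT[B2] = {}
Applying B3's transfer function to that IN value gives OUT[B3] (row B3 above).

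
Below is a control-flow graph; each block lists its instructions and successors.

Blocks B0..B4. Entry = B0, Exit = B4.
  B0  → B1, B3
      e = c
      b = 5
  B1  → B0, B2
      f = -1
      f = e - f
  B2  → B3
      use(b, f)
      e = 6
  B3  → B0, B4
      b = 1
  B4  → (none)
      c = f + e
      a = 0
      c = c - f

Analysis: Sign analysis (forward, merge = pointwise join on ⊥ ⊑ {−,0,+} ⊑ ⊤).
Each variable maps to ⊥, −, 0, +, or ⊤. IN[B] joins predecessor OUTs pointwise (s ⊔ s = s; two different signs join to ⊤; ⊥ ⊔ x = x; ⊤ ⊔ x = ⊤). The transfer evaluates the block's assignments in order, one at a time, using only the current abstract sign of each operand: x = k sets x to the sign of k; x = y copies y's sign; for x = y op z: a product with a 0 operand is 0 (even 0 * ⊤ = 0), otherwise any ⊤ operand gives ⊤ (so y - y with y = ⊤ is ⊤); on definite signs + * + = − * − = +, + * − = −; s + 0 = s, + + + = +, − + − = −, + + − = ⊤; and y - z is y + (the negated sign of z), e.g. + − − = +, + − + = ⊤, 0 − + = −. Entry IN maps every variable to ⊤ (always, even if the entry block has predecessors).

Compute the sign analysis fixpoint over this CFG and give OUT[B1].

Fixpoint table:
  B0:   IN=(all ⊤)   OUT={b:+; rest ⊤}
  B1:   IN={b:+; rest ⊤}   OUT={b:+; rest ⊤}
  B2:   IN={b:+; rest ⊤}   OUT={b:+, e:+; rest ⊤}
  B3:   IN={b:+; rest ⊤}   OUT={b:+; rest ⊤}
  B4:   IN={b:+; rest ⊤}   OUT={a:0, b:+; rest ⊤}

Merge at B1: IN[B1] = OUT[B0] = {a: ⊤, b: +, c: ⊤, d: ⊤, e: ⊤, f: ⊤}
Applying B1's transfer function to that IN value gives OUT[B1] (row B1 above).

Answer: {a: ⊤, b: +, c: ⊤, d: ⊤, e: ⊤, f: ⊤}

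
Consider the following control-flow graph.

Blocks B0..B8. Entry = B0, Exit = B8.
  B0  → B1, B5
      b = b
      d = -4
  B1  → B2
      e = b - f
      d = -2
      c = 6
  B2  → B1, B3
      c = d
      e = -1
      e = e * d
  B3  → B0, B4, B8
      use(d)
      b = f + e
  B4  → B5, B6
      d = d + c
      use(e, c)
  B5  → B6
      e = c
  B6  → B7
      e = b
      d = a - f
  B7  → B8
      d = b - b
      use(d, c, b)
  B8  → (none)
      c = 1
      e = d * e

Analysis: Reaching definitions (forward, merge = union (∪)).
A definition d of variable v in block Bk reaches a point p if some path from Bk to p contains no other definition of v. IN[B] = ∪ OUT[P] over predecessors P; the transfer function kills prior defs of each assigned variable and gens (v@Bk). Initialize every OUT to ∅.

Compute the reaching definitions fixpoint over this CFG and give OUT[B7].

Answer: {b@B0, b@B3, c@B2, d@B7, e@B6}

Working:
Converged values:
  B0:   IN={b@B3, c@B2, d@B1, e@B2}   OUT={b@B0, c@B2, d@B0, e@B2}
  B1:   IN={b@B0, c@B2, d@B0, d@B1, e@B2}   OUT={b@B0, c@B1, d@B1, e@B1}
  B2:   IN={b@B0, c@B1, d@B1, e@B1}   OUT={b@B0, c@B2, d@B1, e@B2}
  B3:   IN={b@B0, c@B2, d@B1, e@B2}   OUT={b@B3, c@B2, d@B1, e@B2}
  B4:   IN={b@B3, c@B2, d@B1, e@B2}   OUT={b@B3, c@B2, d@B4, e@B2}
  B5:   IN={b@B0, b@B3, c@B2, d@B0, d@B4, e@B2}   OUT={b@B0, b@B3, c@B2, d@B0, d@B4, e@B5}
  B6:   IN={b@B0, b@B3, c@B2, d@B0, d@B4, e@B2, e@B5}   OUT={b@B0, b@B3, c@B2, d@B6, e@B6}
  B7:   IN={b@B0, b@B3, c@B2, d@B6, e@B6}   OUT={b@B0, b@B3, c@B2, d@B7, e@B6}
  B8:   IN={b@B0, b@B3, c@B2, d@B1, d@B7, e@B2, e@B6}   OUT={b@B0, b@B3, c@B8, d@B1, d@B7, e@B8}

Merge at B7: IN[B7] = OUT[B6] = {b@B0, b@B3, c@B2, d@B6, e@B6}
Applying B7's transfer function to that IN value gives OUT[B7] (row B7 above).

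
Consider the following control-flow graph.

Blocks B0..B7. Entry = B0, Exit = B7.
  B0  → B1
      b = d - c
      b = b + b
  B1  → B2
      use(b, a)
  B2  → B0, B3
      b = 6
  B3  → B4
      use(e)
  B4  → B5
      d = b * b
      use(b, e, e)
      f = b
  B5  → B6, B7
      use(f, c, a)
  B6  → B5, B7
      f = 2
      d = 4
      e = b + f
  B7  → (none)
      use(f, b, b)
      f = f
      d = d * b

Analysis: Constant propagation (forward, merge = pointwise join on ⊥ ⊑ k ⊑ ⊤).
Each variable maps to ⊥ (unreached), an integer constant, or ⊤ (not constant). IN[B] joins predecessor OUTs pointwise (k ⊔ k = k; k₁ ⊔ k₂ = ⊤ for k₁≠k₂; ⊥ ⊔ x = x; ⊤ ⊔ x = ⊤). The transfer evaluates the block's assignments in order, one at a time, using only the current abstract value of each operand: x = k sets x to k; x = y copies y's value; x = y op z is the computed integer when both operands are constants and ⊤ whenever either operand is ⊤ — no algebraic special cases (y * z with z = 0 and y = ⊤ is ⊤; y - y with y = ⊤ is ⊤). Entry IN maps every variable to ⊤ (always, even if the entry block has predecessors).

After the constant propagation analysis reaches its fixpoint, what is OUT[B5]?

Fixpoint table:
  B0:  IN=(all ⊤)  OUT=(all ⊤)
  B1:  IN=(all ⊤)  OUT=(all ⊤)
  B2:  IN=(all ⊤)  OUT={b:6; rest ⊤}
  B3:  IN={b:6; rest ⊤}  OUT={b:6; rest ⊤}
  B4:  IN={b:6; rest ⊤}  OUT={b:6, d:36, f:6; rest ⊤}
  B5:  IN={b:6; rest ⊤}  OUT={b:6; rest ⊤}
  B6:  IN={b:6; rest ⊤}  OUT={b:6, d:4, e:8, f:2; rest ⊤}
  B7:  IN={b:6; rest ⊤}  OUT={b:6; rest ⊤}

Merge at B5: IN[B5] = OUT[B4] ⊔ OUT[B6] = {a: ⊤, b: 6, c: ⊤, d: ⊤, e: ⊤, f: ⊤}
Applying B5's transfer function to that IN value gives OUT[B5] (row B5 above).

Answer: {a: ⊤, b: 6, c: ⊤, d: ⊤, e: ⊤, f: ⊤}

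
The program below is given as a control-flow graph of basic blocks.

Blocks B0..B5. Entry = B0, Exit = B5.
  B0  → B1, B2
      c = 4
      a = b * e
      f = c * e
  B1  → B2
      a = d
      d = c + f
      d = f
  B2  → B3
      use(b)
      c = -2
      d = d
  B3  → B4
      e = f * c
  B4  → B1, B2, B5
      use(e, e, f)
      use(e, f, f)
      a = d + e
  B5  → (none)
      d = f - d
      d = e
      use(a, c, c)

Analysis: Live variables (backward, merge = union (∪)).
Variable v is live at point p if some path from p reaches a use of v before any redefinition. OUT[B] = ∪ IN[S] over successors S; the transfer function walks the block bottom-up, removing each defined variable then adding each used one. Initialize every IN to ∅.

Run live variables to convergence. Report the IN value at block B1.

Fixpoint table:
  B0:   IN={b, d, e}   OUT={b, c, d, f}
  B1:   IN={b, c, d, f}   OUT={b, d, f}
  B2:   IN={b, d, f}   OUT={b, c, d, f}
  B3:   IN={b, c, d, f}   OUT={b, c, d, e, f}
  B4:   IN={b, c, d, e, f}   OUT={a, b, c, d, e, f}
  B5:   IN={a, c, d, e, f}   OUT={}

Merge at B1: OUT[B1] = IN[B2] = {b, d, f}
Applying B1's transfer function to that OUT value gives IN[B1] (row B1 above).

Answer: {b, c, d, f}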